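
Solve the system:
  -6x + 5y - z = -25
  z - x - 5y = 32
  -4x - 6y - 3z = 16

Row-reduce the augmented matrix:
R1 ← R1 / (-6).
R2 ← R2 + 1·R1.
R3 ← R3 + 4·R1.
R2 ← R2 / (-35/6).
R1 ← R1 + 5/6·R2.
R3 ← R3 + 28/3·R2.
R3 ← R3 / (-21/5).
R2 ← R2 + 1/5·R3.
Reading off the reduced rows gives x = -1, y = -5, z = 6.

x = -1, y = -5, z = 6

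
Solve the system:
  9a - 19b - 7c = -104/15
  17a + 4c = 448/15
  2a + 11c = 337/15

a = 4/3, b = 1/3, c = 9/5

Row-reduce the augmented matrix:
R1 ← R1 / (9).
R2 ← R2 − 17·R1.
R3 ← R3 − 2·R1.
R2 ← R2 / (323/9).
R1 ← R1 + 19/9·R2.
R3 ← R3 − 38/9·R2.
R3 ← R3 / (179/17).
R1 ← R1 − 4/17·R3.
R2 ← R2 − 155/323·R3.
Reading off the reduced rows gives a = 4/3, b = 1/3, c = 9/5.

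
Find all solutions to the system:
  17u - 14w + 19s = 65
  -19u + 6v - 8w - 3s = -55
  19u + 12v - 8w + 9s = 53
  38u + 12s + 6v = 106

Row-reduce:
R1 ← R1 / (17).
R2 ← R2 + 19·R1.
R3 ← R3 − 19·R1.
R4 ← R4 − 38·R1.
R2 ← R2 / (6).
R3 ← R3 − 12·R2.
R4 ← R4 − 6·R2.
R3 ← R3 / (934/17).
R1 ← R1 + 14/17·R3.
R2 ← R2 + 67/17·R3.
R4 ← R4 − 934/17·R3.
Row 4 reduces to 0 = -2, a contradiction. The system is inconsistent.

no solution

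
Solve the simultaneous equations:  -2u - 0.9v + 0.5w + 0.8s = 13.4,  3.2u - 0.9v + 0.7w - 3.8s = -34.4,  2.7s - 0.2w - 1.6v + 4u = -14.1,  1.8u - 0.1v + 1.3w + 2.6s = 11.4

u = -5, v = 4, w = 6, s = 5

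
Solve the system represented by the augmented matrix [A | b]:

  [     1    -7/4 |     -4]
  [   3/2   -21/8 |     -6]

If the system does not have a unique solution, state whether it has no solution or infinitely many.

infinitely many solutions

Row-reduce:
R2 ← R2 − 3/2·R1.
Rank is 1 with 2 unknowns, leaving x_2 free.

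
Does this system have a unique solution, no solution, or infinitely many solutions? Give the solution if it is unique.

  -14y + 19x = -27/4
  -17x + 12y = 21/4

Row-reduce the augmented matrix:
R1 ← R1 / (19).
R2 ← R2 + 17·R1.
R2 ← R2 / (-10/19).
R1 ← R1 + 14/19·R2.
Reading off the reduced rows gives x = 3/4, y = 3/2.

x = 3/4, y = 3/2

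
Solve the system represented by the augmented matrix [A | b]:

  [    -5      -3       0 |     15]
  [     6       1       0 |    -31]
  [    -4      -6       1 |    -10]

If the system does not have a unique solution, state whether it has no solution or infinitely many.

x_1 = -6, x_2 = 5, x_3 = -4

Row-reduce the augmented matrix:
R1 ← R1 / (-5).
R2 ← R2 − 6·R1.
R3 ← R3 + 4·R1.
R2 ← R2 / (-13/5).
R1 ← R1 − 3/5·R2.
R3 ← R3 + 18/5·R2.
Reading off the reduced rows gives x_1 = -6, x_2 = 5, x_3 = -4.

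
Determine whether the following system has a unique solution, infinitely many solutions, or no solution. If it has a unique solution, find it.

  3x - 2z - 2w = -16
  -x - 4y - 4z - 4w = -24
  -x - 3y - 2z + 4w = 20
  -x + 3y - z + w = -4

x = 0, y = -2, z = 3, w = 5

Row-reduce the augmented matrix:
R1 ← R1 / (3).
R2 ← R2 + 1·R1.
R3 ← R3 + 1·R1.
R4 ← R4 + 1·R1.
R2 ← R2 / (-4).
R3 ← R3 + 3·R2.
R4 ← R4 − 3·R2.
R3 ← R3 / (5/6).
R1 ← R1 + 2/3·R3.
R2 ← R2 − 7/6·R3.
R4 ← R4 + 31/6·R3.
R4 ← R4 / (196/5).
R1 ← R1 − 24/5·R4.
R2 ← R2 + 42/5·R4.
R3 ← R3 − 41/5·R4.
Reading off the reduced rows gives x = 0, y = -2, z = 3, w = 5.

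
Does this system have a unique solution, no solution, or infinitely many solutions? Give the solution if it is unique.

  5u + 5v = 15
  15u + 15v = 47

no solution

Row-reduce:
R1 ← R1 / (5).
R2 ← R2 − 15·R1.
Row 2 reduces to 0 = 2, a contradiction. The system is inconsistent.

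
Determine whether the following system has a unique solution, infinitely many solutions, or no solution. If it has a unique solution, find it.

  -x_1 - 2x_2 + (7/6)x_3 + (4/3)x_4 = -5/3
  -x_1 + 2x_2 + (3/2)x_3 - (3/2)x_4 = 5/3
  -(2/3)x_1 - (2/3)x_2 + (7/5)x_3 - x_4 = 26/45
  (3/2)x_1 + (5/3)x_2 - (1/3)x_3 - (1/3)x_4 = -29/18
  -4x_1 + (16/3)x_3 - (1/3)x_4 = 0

x_1 = -5/3, x_2 = 0, x_3 = -4/3, x_4 = -4/3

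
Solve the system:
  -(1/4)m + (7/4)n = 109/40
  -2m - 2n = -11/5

Row-reduce the augmented matrix:
R1 ← R1 / (-1/4).
R2 ← R2 + 2·R1.
R2 ← R2 / (-16).
R1 ← R1 + 7·R2.
Reading off the reduced rows gives m = -2/5, n = 3/2.

m = -2/5, n = 3/2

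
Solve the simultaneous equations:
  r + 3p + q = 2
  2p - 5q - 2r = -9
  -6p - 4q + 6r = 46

p = -1, q = -1, r = 6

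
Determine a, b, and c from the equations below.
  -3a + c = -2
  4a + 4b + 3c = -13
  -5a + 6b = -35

Row-reduce the augmented matrix:
R1 ← R1 / (-3).
R2 ← R2 − 4·R1.
R3 ← R3 + 5·R1.
R2 ← R2 / (4).
R3 ← R3 − 6·R2.
R3 ← R3 / (-49/6).
R1 ← R1 + 1/3·R3.
R2 ← R2 − 13/12·R3.
Reading off the reduced rows gives a = 1, b = -5, c = 1.

a = 1, b = -5, c = 1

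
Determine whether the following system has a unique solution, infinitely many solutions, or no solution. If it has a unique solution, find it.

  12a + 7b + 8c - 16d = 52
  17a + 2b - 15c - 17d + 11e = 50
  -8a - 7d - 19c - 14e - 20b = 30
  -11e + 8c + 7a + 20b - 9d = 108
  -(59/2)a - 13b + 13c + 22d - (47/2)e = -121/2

Row-reduce:
R1 ← R1 / (12).
R2 ← R2 − 17·R1.
R3 ← R3 + 8·R1.
R4 ← R4 − 7·R1.
R5 ← R5 + 59/2·R1.
R2 ← R2 / (-95/12).
R1 ← R1 − 7/12·R2.
R3 ← R3 + 46/3·R2.
R4 ← R4 − 191/12·R2.
R5 ← R5 − 101/24·R2.
R3 ← R3 / (3547/95).
R1 ← R1 + 121/95·R3.
R2 ← R2 − 316/95·R3.
R4 ← R4 + 4713/95·R3.
R5 ← R5 − 3547/190·R3.
R4 ← R4 / (-93397/3547).
R1 ← R1 + 6714/3547·R4.
R2 ← R2 − 6512/3547·R4.
R3 ← R3 + 2721/3547·R4.
Row 5 reduces to 0 = -1/2, a contradiction. The system is inconsistent.

no solution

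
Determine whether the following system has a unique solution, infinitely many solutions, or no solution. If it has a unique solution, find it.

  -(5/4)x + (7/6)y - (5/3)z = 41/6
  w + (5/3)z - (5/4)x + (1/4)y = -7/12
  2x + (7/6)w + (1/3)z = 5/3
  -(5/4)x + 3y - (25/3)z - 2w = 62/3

no solution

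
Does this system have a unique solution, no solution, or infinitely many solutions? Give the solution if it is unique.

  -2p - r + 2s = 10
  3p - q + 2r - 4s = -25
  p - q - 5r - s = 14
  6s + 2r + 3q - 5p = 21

p = 2, q = 3, r = -4, s = 5

Row-reduce the augmented matrix:
R1 ← R1 / (-2).
R2 ← R2 − 3·R1.
R3 ← R3 − 1·R1.
R4 ← R4 + 5·R1.
R2 ← R2 / (-1).
R3 ← R3 + 1·R2.
R4 ← R4 − 3·R2.
R3 ← R3 / (-6).
R1 ← R1 − 1/2·R3.
R2 ← R2 + 1/2·R3.
R4 ← R4 − 6·R3.
R4 ← R4 / (-1).
R1 ← R1 + 11/12·R4.
R2 ← R2 − 11/12·R4.
R3 ← R3 + 1/6·R4.
Reading off the reduced rows gives p = 2, q = 3, r = -4, s = 5.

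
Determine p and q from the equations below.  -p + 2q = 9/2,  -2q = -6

p = 3/2, q = 3

Row-reduce the augmented matrix:
R1 ← R1 / (-1).
R2 ← R2 / (-2).
R1 ← R1 + 2·R2.
Reading off the reduced rows gives p = 3/2, q = 3.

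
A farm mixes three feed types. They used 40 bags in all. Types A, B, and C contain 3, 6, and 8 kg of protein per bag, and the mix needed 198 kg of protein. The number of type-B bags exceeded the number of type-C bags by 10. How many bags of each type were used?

Let a = type-A bags, b = type-B bags, c = type-C bags.
  a + b + c = 40
  3a + 8c + 6b = 198
  b - c = 10
Row-reduce the augmented matrix:
R2 ← R2 − 3·R1.
R2 ← R2 / (3).
R1 ← R1 − 1·R2.
R3 ← R3 − 1·R2.
R3 ← R3 / (-8/3).
R1 ← R1 + 2/3·R3.
R2 ← R2 − 5/3·R3.
Reading off the reduced rows gives a = 18, b = 16, c = 6.

type-A bags: 18, type-B bags: 16, type-C bags: 6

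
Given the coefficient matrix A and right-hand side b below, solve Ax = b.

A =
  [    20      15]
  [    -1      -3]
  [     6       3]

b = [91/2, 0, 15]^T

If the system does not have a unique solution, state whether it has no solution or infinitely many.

Row-reduce:
R1 ← R1 / (20).
R2 ← R2 + 1·R1.
R3 ← R3 − 6·R1.
R2 ← R2 / (-9/4).
R1 ← R1 − 3/4·R2.
R3 ← R3 + 3/2·R2.
Row 3 reduces to 0 = -1/6, a contradiction. The system is inconsistent.

no solution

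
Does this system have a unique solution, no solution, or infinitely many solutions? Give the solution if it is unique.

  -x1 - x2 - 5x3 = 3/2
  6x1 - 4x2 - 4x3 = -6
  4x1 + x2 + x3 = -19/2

x1 = -2, x2 = -2, x3 = 1/2

Row-reduce the augmented matrix:
R1 ← R1 / (-1).
R2 ← R2 − 6·R1.
R3 ← R3 − 4·R1.
R2 ← R2 / (-10).
R1 ← R1 − 1·R2.
R3 ← R3 + 3·R2.
R3 ← R3 / (-44/5).
R1 ← R1 − 8/5·R3.
R2 ← R2 − 17/5·R3.
Reading off the reduced rows gives x1 = -2, x2 = -2, x3 = 1/2.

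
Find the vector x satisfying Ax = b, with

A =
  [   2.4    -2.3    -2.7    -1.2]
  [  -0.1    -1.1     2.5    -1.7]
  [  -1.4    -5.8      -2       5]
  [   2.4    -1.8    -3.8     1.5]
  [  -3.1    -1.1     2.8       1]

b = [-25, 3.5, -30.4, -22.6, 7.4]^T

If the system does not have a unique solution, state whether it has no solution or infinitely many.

Row-reduce the augmented matrix:
R1 ← R1 / (12/5).
R2 ← R2 + 1/10·R1.
R3 ← R3 + 7/5·R1.
R4 ← R4 − 12/5·R1.
R5 ← R5 + 31/10·R1.
R2 ← R2 / (-287/240).
R1 ← R1 + 23/24·R2.
R3 ← R3 + 857/120·R2.
R4 ← R4 − 1/2·R2.
R5 ← R5 + 977/240·R2.
R3 ← R3 / (-25591/1435).
R1 ← R1 + 872/287·R3.
R2 ← R2 + 573/287·R3.
R4 ← R4 + 146/1435·R3.
R5 ← R5 + 25299/2870·R3.
R4 ← R4 / (482169/255910).
R1 ← R1 + 41221/25591·R4.
R2 ← R2 + 4812/25591·R4.
R3 ← R3 + 21168/25591·R4.
R5 ← R5 + 482169/255910·R4.
R5 reduces to 0 = 0, so the extra equation is consistent.
Reading off the reduced rows gives x_1 = 1, x_2 = 5, x_3 = 5, x_4 = 2.

x_1 = 1, x_2 = 5, x_3 = 5, x_4 = 2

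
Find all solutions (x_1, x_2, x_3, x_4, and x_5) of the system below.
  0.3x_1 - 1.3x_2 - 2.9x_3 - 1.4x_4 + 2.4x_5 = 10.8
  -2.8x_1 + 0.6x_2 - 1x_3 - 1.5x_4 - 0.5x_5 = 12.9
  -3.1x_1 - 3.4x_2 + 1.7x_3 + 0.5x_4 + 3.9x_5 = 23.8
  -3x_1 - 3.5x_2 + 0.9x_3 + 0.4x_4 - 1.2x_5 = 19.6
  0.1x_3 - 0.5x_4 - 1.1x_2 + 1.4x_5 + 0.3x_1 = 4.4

Row-reduce the augmented matrix:
R1 ← R1 / (3/10).
R2 ← R2 + 14/5·R1.
R3 ← R3 + 31/10·R1.
R4 ← R4 + 3·R1.
R5 ← R5 − 3/10·R1.
R2 ← R2 / (-173/15).
R1 ← R1 + 13/3·R2.
R3 ← R3 + 101/6·R2.
R4 ← R4 + 33/2·R2.
R5 ← R5 − 1/5·R2.
R3 ← R3 / (21967/1730).
R1 ← R1 − 152/173·R3.
R2 ← R2 − 421/173·R3.
R4 ← R4 − 10426/865·R3.
R5 ← R5 − 2174/865·R3.
R4 ← R4 / (138783/439340).
R1 ← R1 − 13253/43934·R4.
R2 ← R2 + 2963/21967·R4.
R3 ← R3 − 25237/43934·R4.
R5 ← R5 + 87463/109835·R4.
R5 ← R5 / (-3794135/277566).
R1 ← R1 − 719654/138783·R5.
R2 ← R2 + 498658/138783·R5.
R3 ← R3 − 1335382/138783·R5.
R4 ← R4 + 2386811/138783·R5.
Reading off the reduced rows gives x_1 = -4, x_2 = -3, x_3 = -1, x_4 = -2, x_5 = 1.

x_1 = -4, x_2 = -3, x_3 = -1, x_4 = -2, x_5 = 1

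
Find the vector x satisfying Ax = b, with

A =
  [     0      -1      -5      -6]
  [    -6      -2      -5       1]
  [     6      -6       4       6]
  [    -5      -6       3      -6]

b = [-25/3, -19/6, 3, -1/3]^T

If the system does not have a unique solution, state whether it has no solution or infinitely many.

x_1 = -1/3, x_2 = 1/3, x_3 = 1, x_4 = 1/2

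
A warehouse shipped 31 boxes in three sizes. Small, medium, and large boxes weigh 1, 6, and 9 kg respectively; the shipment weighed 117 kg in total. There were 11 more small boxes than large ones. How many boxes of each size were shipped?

small boxes: 18, medium boxes: 6, large boxes: 7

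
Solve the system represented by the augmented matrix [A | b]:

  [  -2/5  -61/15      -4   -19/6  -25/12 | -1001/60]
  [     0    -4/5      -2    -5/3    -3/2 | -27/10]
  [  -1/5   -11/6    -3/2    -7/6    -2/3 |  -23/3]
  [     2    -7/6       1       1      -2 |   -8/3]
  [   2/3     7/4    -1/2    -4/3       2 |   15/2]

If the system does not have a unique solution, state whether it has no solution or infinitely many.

Row-reduce:
R1 ← R1 / (-2/5).
R3 ← R3 + 1/5·R1.
R4 ← R4 − 2·R1.
R5 ← R5 − 2/3·R1.
R2 ← R2 / (-4/5).
R1 ← R1 − 61/6·R2.
R3 ← R3 − 1/5·R2.
R4 ← R4 + 43/2·R2.
R5 ← R5 + 181/36·R2.
Swap R3 and R4.
R3 ← R3 / (139/4).
R1 ← R1 + 185/12·R3.
R2 ← R2 − 5/2·R3.
R5 ← R5 − 389/72·R3.
Swap R4 and R5.
R4 ← R4 / (-1325/1668).
R1 ← R1 − 15/556·R4.
R2 ← R2 + 10/139·R4.
R3 ← R3 − 719/834·R4.
Rank is 4 with 5 unknowns, leaving x_5 free.

infinitely many solutions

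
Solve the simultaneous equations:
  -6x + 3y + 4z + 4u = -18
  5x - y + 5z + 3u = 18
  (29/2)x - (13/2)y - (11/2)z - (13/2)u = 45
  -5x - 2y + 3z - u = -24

infinitely many solutions

Row-reduce:
R1 ← R1 / (-6).
R2 ← R2 − 5·R1.
R3 ← R3 − 29/2·R1.
R4 ← R4 + 5·R1.
R2 ← R2 / (3/2).
R1 ← R1 + 1/2·R2.
R3 ← R3 − 3/4·R2.
R4 ← R4 + 9/2·R2.
Swap R3 and R4.
R3 ← R3 / (74/3).
R1 ← R1 − 19/9·R3.
R2 ← R2 − 50/9·R3.
Rank is 3 with 4 unknowns, leaving u free.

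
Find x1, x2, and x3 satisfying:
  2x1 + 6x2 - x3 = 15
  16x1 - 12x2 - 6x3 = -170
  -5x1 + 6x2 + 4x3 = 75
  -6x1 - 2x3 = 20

x1 = -5, x2 = 5, x3 = 5

Row-reduce the augmented matrix:
R1 ← R1 / (2).
R2 ← R2 − 16·R1.
R3 ← R3 + 5·R1.
R4 ← R4 + 6·R1.
R2 ← R2 / (-60).
R1 ← R1 − 3·R2.
R3 ← R3 − 21·R2.
R4 ← R4 − 18·R2.
R3 ← R3 / (11/5).
R1 ← R1 + 2/5·R3.
R2 ← R2 + 1/30·R3.
R4 ← R4 + 22/5·R3.
R4 reduces to 0 = 0, so the extra equation is consistent.
Reading off the reduced rows gives x1 = -5, x2 = 5, x3 = 5.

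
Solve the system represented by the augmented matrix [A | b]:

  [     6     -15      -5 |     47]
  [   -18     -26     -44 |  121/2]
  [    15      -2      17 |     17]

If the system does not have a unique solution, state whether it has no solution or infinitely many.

no solution

Row-reduce:
R1 ← R1 / (6).
R2 ← R2 + 18·R1.
R3 ← R3 − 15·R1.
R2 ← R2 / (-71).
R1 ← R1 + 5/2·R2.
R3 ← R3 − 71/2·R2.
Row 3 reduces to 0 = 1/4, a contradiction. The system is inconsistent.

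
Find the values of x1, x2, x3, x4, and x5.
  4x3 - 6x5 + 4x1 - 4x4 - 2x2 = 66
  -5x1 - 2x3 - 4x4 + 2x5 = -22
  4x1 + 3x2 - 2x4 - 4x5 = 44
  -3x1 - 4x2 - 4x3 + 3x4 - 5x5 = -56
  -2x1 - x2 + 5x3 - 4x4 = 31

Row-reduce the augmented matrix:
R1 ← R1 / (4).
R2 ← R2 + 5·R1.
R3 ← R3 − 4·R1.
R4 ← R4 + 3·R1.
R5 ← R5 + 2·R1.
R2 ← R2 / (-5/2).
R1 ← R1 + 1/2·R2.
R3 ← R3 − 5·R2.
R4 ← R4 + 11/2·R2.
R5 ← R5 + 2·R2.
R3 ← R3 / (2).
R1 ← R1 − 2/5·R3.
R2 ← R2 + 6/5·R3.
R4 ← R4 + 38/5·R3.
R5 ← R5 − 23/5·R3.
R4 ← R4 / (-41).
R1 ← R1 − 4·R4.
R2 ← R2 + 6·R4.
R3 ← R3 + 8·R4.
R5 ← R5 − 38·R4.
R5 ← R5 / (-2947/410).
R1 ← R1 + 69/41·R5.
R2 ← R2 − 292/205·R5.
R3 ← R3 − 683/410·R5.
R4 ← R4 − 158/205·R5.
Reading off the reduced rows gives x1 = 6, x2 = 2, x3 = 5, x4 = -5, x5 = -1.

x1 = 6, x2 = 2, x3 = 5, x4 = -5, x5 = -1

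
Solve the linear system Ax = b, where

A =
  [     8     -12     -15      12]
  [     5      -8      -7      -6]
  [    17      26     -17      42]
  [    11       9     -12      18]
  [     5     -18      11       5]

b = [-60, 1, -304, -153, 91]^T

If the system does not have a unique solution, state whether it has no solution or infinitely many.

Row-reduce:
R1 ← R1 / (8).
R2 ← R2 − 5·R1.
R3 ← R3 − 17·R1.
R4 ← R4 − 11·R1.
R5 ← R5 − 5·R1.
R2 ← R2 / (-1/2).
R1 ← R1 + 3/2·R2.
R3 ← R3 − 103/2·R2.
R4 ← R4 − 51/2·R2.
R5 ← R5 + 21/2·R2.
R3 ← R3 / (519/2).
R1 ← R1 + 9·R3.
R2 ← R2 + 19/4·R3.
R4 ← R4 − 519/4·R3.
R5 ← R5 + 59/2·R3.
Swap R4 and R5.
R4 ← R4 / (21591/173).
R1 ← R1 + 978/173·R4.
R2 ← R2 − 320/173·R4.
R3 ← R3 + 916/173·R4.
Row 5 reduces to 0 = -3/2, a contradiction. The system is inconsistent.

no solution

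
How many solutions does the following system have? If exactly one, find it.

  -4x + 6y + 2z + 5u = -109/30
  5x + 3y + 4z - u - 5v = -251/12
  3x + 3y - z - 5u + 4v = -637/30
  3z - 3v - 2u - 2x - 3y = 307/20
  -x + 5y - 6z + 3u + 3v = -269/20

Row-reduce the augmented matrix:
R1 ← R1 / (-4).
R2 ← R2 − 5·R1.
R3 ← R3 − 3·R1.
R4 ← R4 + 2·R1.
R5 ← R5 + 1·R1.
R2 ← R2 / (21/2).
R1 ← R1 + 3/2·R2.
R3 ← R3 − 15/2·R2.
R4 ← R4 + 6·R2.
R5 ← R5 − 7/2·R2.
R3 ← R3 / (-29/7).
R1 ← R1 − 3/7·R3.
R2 ← R2 − 13/21·R3.
R4 ← R4 − 40/7·R3.
R5 ← R5 + 26/3·R3.
R4 ← R4 / (-487/58).
R1 ← R1 + 59/58·R4.
R2 ← R2 + 43/174·R4.
R3 ← R3 − 35/29·R4.
R5 ← R5 − 910/87·R4.
R5 ← R5 / (-7976/1461).
R1 ← R1 + 237/487·R5.
R2 ← R2 − 760/1461·R5.
R3 ← R3 + 569/487·R5.
R4 ← R4 + 266/487·R5.
Reading off the reduced rows gives x = -14/5, y = -3, z = 1/3, u = 1/2, v = -1/4.

x = -14/5, y = -3, z = 1/3, u = 1/2, v = -1/4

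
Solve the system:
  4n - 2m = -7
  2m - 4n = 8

Row-reduce:
R1 ← R1 / (-2).
R2 ← R2 − 2·R1.
Row 2 reduces to 0 = 1, a contradiction. The system is inconsistent.

no solution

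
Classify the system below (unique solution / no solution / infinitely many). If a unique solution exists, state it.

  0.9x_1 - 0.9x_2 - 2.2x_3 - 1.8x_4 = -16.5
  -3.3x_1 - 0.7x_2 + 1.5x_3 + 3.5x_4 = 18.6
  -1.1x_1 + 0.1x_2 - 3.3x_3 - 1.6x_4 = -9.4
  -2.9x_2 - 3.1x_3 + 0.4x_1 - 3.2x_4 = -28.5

x_1 = -3, x_2 = 4, x_3 = 3, x_4 = 2

Row-reduce the augmented matrix:
R1 ← R1 / (9/10).
R2 ← R2 + 33/10·R1.
R3 ← R3 + 11/10·R1.
R4 ← R4 − 2/5·R1.
R2 ← R2 / (-4).
R1 ← R1 + 1·R2.
R3 ← R3 + 1·R2.
R4 ← R4 + 5/2·R2.
R3 ← R3 / (-313/72).
R1 ← R1 + 289/360·R3.
R2 ← R2 − 197/120·R3.
R4 ← R4 − 1427/720·R3.
R4 ← R4 / (-57643/31300).
R1 ← R1 + 10429/15650·R4.
R2 ← R2 + 5749/15650·R4.
R3 ← R3 − 1089/1565·R4.
Reading off the reduced rows gives x_1 = -3, x_2 = 4, x_3 = 3, x_4 = 2.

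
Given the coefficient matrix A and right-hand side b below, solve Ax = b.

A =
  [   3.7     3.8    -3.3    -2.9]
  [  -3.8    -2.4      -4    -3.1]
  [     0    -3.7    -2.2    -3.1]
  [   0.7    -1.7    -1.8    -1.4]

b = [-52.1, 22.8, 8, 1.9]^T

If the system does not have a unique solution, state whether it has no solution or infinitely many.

x_1 = -5, x_2 = -6, x_3 = -2, x_4 = 6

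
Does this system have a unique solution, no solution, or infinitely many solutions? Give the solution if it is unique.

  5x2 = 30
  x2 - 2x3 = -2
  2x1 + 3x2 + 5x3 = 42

Row-reduce the augmented matrix:
Swap R1 and R3.
R1 ← R1 / (2).
R1 ← R1 − 3/2·R2.
R3 ← R3 − 5·R2.
R3 ← R3 / (10).
R1 ← R1 − 11/2·R3.
R2 ← R2 + 2·R3.
Reading off the reduced rows gives x1 = 2, x2 = 6, x3 = 4.

x1 = 2, x2 = 6, x3 = 4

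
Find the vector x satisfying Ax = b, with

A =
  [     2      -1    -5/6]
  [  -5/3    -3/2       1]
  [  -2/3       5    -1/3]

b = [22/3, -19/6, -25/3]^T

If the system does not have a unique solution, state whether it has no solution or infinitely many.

infinitely many solutions

Row-reduce:
R1 ← R1 / (2).
R2 ← R2 + 5/3·R1.
R3 ← R3 + 2/3·R1.
R2 ← R2 / (-7/3).
R1 ← R1 + 1/2·R2.
R3 ← R3 − 14/3·R2.
Rank is 2 with 3 unknowns, leaving x_3 free.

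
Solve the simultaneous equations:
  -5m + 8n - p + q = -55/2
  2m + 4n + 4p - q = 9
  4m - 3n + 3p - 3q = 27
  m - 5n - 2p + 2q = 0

no solution

Row-reduce:
R1 ← R1 / (-5).
R2 ← R2 − 2·R1.
R3 ← R3 − 4·R1.
R4 ← R4 − 1·R1.
R2 ← R2 / (36/5).
R1 ← R1 + 8/5·R2.
R3 ← R3 − 17/5·R2.
R4 ← R4 + 17/5·R2.
R3 ← R3 / (1/2).
R1 ← R1 − 1·R3.
R2 ← R2 − 1/2·R3.
R4 ← R4 + 1/2·R3.
Row 4 reduces to 0 = -1/2, a contradiction. The system is inconsistent.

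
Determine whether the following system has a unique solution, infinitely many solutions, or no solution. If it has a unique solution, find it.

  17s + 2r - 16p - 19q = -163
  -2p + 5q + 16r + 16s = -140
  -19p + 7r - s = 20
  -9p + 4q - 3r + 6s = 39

Row-reduce the augmented matrix:
R1 ← R1 / (-16).
R2 ← R2 + 2·R1.
R3 ← R3 + 19·R1.
R4 ← R4 + 9·R1.
R2 ← R2 / (59/8).
R1 ← R1 − 19/16·R2.
R3 ← R3 − 361/16·R2.
R4 ← R4 − 235/16·R2.
R3 ← R3 / (-2570/59).
R1 ← R1 + 157/59·R3.
R2 ← R2 − 126/59·R3.
R4 ← R4 + 2094/59·R3.
R4 ← R4 / (26541/1285).
R1 ← R1 − 3037/5140·R4.
R2 ← R2 + 3183/2570·R4.
R3 ← R3 − 7509/5140·R4.
Reading off the reduced rows gives p = -3, q = 6, r = -6, s = -5.

p = -3, q = 6, r = -6, s = -5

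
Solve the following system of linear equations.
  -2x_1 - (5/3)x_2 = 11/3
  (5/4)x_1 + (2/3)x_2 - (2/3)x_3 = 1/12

infinitely many solutions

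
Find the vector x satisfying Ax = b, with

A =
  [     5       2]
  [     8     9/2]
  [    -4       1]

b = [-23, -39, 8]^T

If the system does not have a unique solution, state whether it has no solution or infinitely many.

no solution

Row-reduce:
R1 ← R1 / (5).
R2 ← R2 − 8·R1.
R3 ← R3 + 4·R1.
R2 ← R2 / (13/10).
R1 ← R1 − 2/5·R2.
R3 ← R3 − 13/5·R2.
Row 3 reduces to 0 = -6, a contradiction. The system is inconsistent.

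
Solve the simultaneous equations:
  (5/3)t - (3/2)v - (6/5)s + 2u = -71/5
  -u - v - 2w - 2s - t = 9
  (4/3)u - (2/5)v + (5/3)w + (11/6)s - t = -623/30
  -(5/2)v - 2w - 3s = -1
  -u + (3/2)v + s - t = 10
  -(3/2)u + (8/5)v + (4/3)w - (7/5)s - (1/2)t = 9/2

Row-reduce the augmented matrix:
R1 ← R1 / (2).
R2 ← R2 + 1·R1.
R3 ← R3 − 4/3·R1.
R5 ← R5 + 1·R1.
R6 ← R6 + 3/2·R1.
R2 ← R2 / (-7/4).
R1 ← R1 + 3/4·R2.
R3 ← R3 − 3/5·R2.
R4 ← R4 + 5/2·R2.
R5 ← R5 − 3/4·R2.
R6 ← R6 − 19/40·R2.
R3 ← R3 / (103/105).
R1 ← R1 − 6/7·R3.
R2 ← R2 − 8/7·R3.
R4 ← R4 − 6/7·R3.
R5 ← R5 + 6/7·R3.
R6 ← R6 − 83/105·R3.
R4 ← R4 / (-416/515).
R1 ← R1 + 519/515·R4.
R2 ← R2 + 56/103·R4.
R3 ← R3 − 1829/1030·R4.
R5 ← R5 − 416/515·R4.
R6 ← R6 + 2725/618·R4.
Swap R5 and R6.
R5 ← R5 / (-68813/7488).
R1 ← R1 − 173/1248·R5.
R2 ← R2 − 185/156·R5.
R3 ← R3 − 6185/2496·R5.
R4 ← R4 + 3295/1248·R5.
R6 reduces to 0 = 0, so the extra equation is consistent.
Reading off the reduced rows gives u = -6, v = 4, w = -6, s = 1, t = 3.

u = -6, v = 4, w = -6, s = 1, t = 3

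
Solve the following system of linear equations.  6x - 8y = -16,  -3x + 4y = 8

Row-reduce:
R1 ← R1 / (6).
R2 ← R2 + 3·R1.
Rank is 1 with 2 unknowns, leaving y free.

infinitely many solutions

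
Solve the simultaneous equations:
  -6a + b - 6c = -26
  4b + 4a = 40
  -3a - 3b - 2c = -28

a = 6, b = 4, c = -1

Row-reduce the augmented matrix:
R1 ← R1 / (-6).
R2 ← R2 − 4·R1.
R3 ← R3 + 3·R1.
R2 ← R2 / (14/3).
R1 ← R1 + 1/6·R2.
R3 ← R3 + 7/2·R2.
R3 ← R3 / (-2).
R1 ← R1 − 6/7·R3.
R2 ← R2 + 6/7·R3.
Reading off the reduced rows gives a = 6, b = 4, c = -1.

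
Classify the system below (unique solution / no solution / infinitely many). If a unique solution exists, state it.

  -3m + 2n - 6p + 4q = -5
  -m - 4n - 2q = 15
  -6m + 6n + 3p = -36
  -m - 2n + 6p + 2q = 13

Row-reduce the augmented matrix:
R1 ← R1 / (-3).
R2 ← R2 + 1·R1.
R3 ← R3 + 6·R1.
R4 ← R4 + 1·R1.
R2 ← R2 / (-14/3).
R1 ← R1 + 2/3·R2.
R3 ← R3 − 2·R2.
R4 ← R4 + 8/3·R2.
R3 ← R3 / (111/7).
R1 ← R1 − 12/7·R3.
R2 ← R2 + 3/7·R3.
R4 ← R4 − 48/7·R3.
R4 ← R4 / (246/37).
R1 ← R1 − 6/37·R4.
R2 ← R2 − 17/37·R4.
R3 ← R3 + 22/37·R4.
Reading off the reduced rows gives m = 1, n = -5, p = 0, q = 2.

m = 1, n = -5, p = 0, q = 2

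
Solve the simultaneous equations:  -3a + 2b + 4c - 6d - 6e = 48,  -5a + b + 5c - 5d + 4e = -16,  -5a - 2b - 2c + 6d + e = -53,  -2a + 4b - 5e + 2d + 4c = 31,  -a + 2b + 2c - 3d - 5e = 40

Row-reduce the augmented matrix:
R1 ← R1 / (-3).
R2 ← R2 + 5·R1.
R3 ← R3 + 5·R1.
R4 ← R4 + 2·R1.
R5 ← R5 + 1·R1.
R2 ← R2 / (-7/3).
R1 ← R1 + 2/3·R2.
R3 ← R3 + 16/3·R2.
R4 ← R4 − 8/3·R2.
R5 ← R5 − 4/3·R2.
R3 ← R3 / (-34/7).
R1 ← R1 + 6/7·R3.
R2 ← R2 − 5/7·R3.
R4 ← R4 + 4/7·R3.
R5 ← R5 + 2/7·R3.
R4 ← R4 / (190/17).
R1 ← R1 + 4/17·R4.
R2 ← R2 + 25/17·R4.
R3 ← R3 + 16/17·R4.
R5 ← R5 − 27/17·R4.
R5 ← R5 / (713/190).
R1 ← R1 − 197/95·R5.
R2 ← R2 + 129/19·R5.
R3 ← R3 − 1101/190·R5.
R4 ← R4 − 297/190·R5.
Reading off the reduced rows gives a = 4, b = 4, c = 1, d = -3, e = -5.

a = 4, b = 4, c = 1, d = -3, e = -5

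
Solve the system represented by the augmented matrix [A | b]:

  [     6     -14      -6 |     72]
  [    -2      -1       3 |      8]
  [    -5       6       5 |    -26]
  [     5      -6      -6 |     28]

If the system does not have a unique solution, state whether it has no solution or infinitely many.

x_1 = -4, x_2 = -6, x_3 = -2

Row-reduce the augmented matrix:
R1 ← R1 / (6).
R2 ← R2 + 2·R1.
R3 ← R3 + 5·R1.
R4 ← R4 − 5·R1.
R2 ← R2 / (-17/3).
R1 ← R1 + 7/3·R2.
R3 ← R3 + 17/3·R2.
R4 ← R4 − 17/3·R2.
R3 ← R3 / (-1).
R1 ← R1 + 24/17·R3.
R2 ← R2 + 3/17·R3.
R4 reduces to 0 = 0, so the extra equation is consistent.
Reading off the reduced rows gives x_1 = -4, x_2 = -6, x_3 = -2.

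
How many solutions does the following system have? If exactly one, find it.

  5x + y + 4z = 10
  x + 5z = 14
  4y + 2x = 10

x = -1, y = 3, z = 3

Row-reduce the augmented matrix:
R1 ← R1 / (5).
R2 ← R2 − 1·R1.
R3 ← R3 − 2·R1.
R2 ← R2 / (-1/5).
R1 ← R1 − 1/5·R2.
R3 ← R3 − 18/5·R2.
R3 ← R3 / (74).
R1 ← R1 − 5·R3.
R2 ← R2 + 21·R3.
Reading off the reduced rows gives x = -1, y = 3, z = 3.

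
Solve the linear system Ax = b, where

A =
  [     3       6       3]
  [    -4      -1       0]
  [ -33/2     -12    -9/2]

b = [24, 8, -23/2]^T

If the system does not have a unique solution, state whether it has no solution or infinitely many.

no solution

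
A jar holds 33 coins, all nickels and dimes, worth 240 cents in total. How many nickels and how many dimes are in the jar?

Let n = nickels, d = dimes.
  n + d = 33
  5n + 10d = 240
Row-reduce the augmented matrix:
R2 ← R2 − 5·R1.
R2 ← R2 / (5).
R1 ← R1 − 1·R2.
Reading off the reduced rows gives n = 18, d = 15.

nickels: 18, dimes: 15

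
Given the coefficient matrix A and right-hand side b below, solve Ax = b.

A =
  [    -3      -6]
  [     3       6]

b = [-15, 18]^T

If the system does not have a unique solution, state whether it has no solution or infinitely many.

no solution

Row-reduce:
R1 ← R1 / (-3).
R2 ← R2 − 3·R1.
Row 2 reduces to 0 = 3, a contradiction. The system is inconsistent.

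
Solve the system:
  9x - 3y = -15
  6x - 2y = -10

infinitely many solutions

Row-reduce:
R1 ← R1 / (9).
R2 ← R2 − 6·R1.
Rank is 1 with 2 unknowns, leaving y free.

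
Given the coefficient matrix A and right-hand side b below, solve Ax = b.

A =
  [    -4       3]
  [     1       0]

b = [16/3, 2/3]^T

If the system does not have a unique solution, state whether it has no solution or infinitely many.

x_1 = 2/3, x_2 = 8/3

Row-reduce the augmented matrix:
R1 ← R1 / (-4).
R2 ← R2 − 1·R1.
R2 ← R2 / (3/4).
R1 ← R1 + 3/4·R2.
Reading off the reduced rows gives x_1 = 2/3, x_2 = 8/3.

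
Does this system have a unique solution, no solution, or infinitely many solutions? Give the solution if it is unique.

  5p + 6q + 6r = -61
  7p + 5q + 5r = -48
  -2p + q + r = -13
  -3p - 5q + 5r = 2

Row-reduce the augmented matrix:
R1 ← R1 / (5).
R2 ← R2 − 7·R1.
R3 ← R3 + 2·R1.
R4 ← R4 + 3·R1.
R2 ← R2 / (-17/5).
R1 ← R1 − 6/5·R2.
R3 ← R3 − 17/5·R2.
R4 ← R4 + 7/5·R2.
Swap R3 and R4.
R3 ← R3 / (10).
R2 ← R2 − 1·R3.
R4 reduces to 0 = 0, so the extra equation is consistent.
Reading off the reduced rows gives p = 1, q = -6, r = -5.

p = 1, q = -6, r = -5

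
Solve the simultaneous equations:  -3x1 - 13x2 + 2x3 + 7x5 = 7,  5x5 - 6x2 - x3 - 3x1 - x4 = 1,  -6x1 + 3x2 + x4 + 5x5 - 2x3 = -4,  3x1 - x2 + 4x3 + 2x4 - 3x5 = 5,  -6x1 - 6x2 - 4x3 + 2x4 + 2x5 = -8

infinitely many solutions

Row-reduce:
R1 ← R1 / (-3).
R2 ← R2 + 3·R1.
R3 ← R3 + 6·R1.
R4 ← R4 − 3·R1.
R5 ← R5 + 6·R1.
R2 ← R2 / (7).
R1 ← R1 − 13/3·R2.
R3 ← R3 − 29·R2.
R4 ← R4 + 14·R2.
R5 ← R5 − 20·R2.
R3 ← R3 / (45/7).
R1 ← R1 − 25/21·R3.
R2 ← R2 + 3/7·R3.
R5 ← R5 − 4/7·R3.
Swap R4 and R5.
R4 ← R4 / (22/5).
R1 ← R1 + 1/3·R4.
R2 ← R2 − 1/5·R4.
R3 ← R3 − 4/5·R4.
Rank is 4 with 5 unknowns, leaving x5 free.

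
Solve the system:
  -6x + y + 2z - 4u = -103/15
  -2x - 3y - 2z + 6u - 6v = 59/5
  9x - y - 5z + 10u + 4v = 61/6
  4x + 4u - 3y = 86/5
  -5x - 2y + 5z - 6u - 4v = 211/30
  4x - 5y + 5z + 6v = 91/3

Row-reduce the augmented matrix:
R1 ← R1 / (-6).
R2 ← R2 + 2·R1.
R3 ← R3 − 9·R1.
R4 ← R4 − 4·R1.
R5 ← R5 + 5·R1.
R6 ← R6 − 4·R1.
R2 ← R2 / (-10/3).
R1 ← R1 + 1/6·R2.
R3 ← R3 − 1/2·R2.
R4 ← R4 + 7/3·R2.
R5 ← R5 + 17/6·R2.
R6 ← R6 + 13/3·R2.
R3 ← R3 / (-12/5).
R1 ← R1 + 1/5·R3.
R2 ← R2 − 4/5·R3.
R4 ← R4 − 16/5·R3.
R5 ← R5 − 28/5·R3.
R6 ← R6 − 49/5·R3.
R4 ← R4 / (3).
R1 ← R1 + 1/8·R4.
R2 ← R2 + 1/2·R4.
R3 ← R3 + 17/8·R4.
R5 ← R5 − 3·R4.
R6 ← R6 − 69/8·R4.
Swap R5 and R6.
R5 ← R5 / (5/2).
R1 ← R1 − 7/18·R5.
R2 ← R2 − 38/9·R5.
R3 ← R3 − 83/18·R5.
R4 ← R4 − 25/9·R5.
R6 reduces to 0 = 0, so the extra equation is consistent.
Reading off the reduced rows gives x = 1/2, y = -8/3, z = 3, u = 9/5, v = 0.

x = 1/2, y = -8/3, z = 3, u = 9/5, v = 0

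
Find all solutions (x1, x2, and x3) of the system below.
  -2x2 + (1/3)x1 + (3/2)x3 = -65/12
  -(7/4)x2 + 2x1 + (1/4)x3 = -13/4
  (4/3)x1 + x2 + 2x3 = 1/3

x1 = 1/4, x2 = 2, x3 = -1

Row-reduce the augmented matrix:
R1 ← R1 / (1/3).
R2 ← R2 − 2·R1.
R3 ← R3 − 4/3·R1.
R2 ← R2 / (41/4).
R1 ← R1 + 6·R2.
R3 ← R3 − 9·R2.
R3 ← R3 / (151/41).
R1 ← R1 + 51/82·R3.
R2 ← R2 + 35/41·R3.
Reading off the reduced rows gives x1 = 1/4, x2 = 2, x3 = -1.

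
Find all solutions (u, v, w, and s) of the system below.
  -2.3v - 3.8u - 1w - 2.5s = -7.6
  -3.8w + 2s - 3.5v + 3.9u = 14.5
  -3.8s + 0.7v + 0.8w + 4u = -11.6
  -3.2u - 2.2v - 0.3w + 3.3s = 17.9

Row-reduce the augmented matrix:
R1 ← R1 / (-19/5).
R2 ← R2 − 39/10·R1.
R3 ← R3 − 4·R1.
R4 ← R4 + 16/5·R1.
R2 ← R2 / (-2227/380).
R1 ← R1 − 23/38·R2.
R3 ← R3 + 327/190·R2.
R4 ← R4 + 5/19·R2.
R3 ← R3 / (99/85).
R1 ← R1 + 4/17·R3.
R2 ← R2 − 14/17·R3.
R4 ← R4 − 129/170·R3.
R4 ← R4 / (822467/86460).
R1 ← R1 + 8641/12969·R4.
R2 ← R2 − 58706/12969·R4.
R3 ← R3 + 139531/25938·R4.
Reading off the reduced rows gives u = 1, v = -4, w = 3, s = 4.

u = 1, v = -4, w = 3, s = 4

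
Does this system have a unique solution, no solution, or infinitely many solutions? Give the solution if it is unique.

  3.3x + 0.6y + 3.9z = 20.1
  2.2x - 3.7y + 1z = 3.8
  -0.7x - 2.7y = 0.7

x = -1, y = 0, z = 6

Row-reduce the augmented matrix:
R1 ← R1 / (33/10).
R2 ← R2 − 11/5·R1.
R3 ← R3 + 7/10·R1.
R2 ← R2 / (-41/10).
R1 ← R1 − 2/11·R2.
R3 ← R3 + 283/110·R2.
R3 ← R3 / (8259/4510).
R1 ← R1 − 501/451·R3.
R2 ← R2 − 16/41·R3.
Reading off the reduced rows gives x = -1, y = 0, z = 6.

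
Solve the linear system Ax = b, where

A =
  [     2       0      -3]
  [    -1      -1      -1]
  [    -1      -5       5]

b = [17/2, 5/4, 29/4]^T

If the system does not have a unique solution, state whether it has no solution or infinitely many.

x_1 = 11/4, x_2 = -3, x_3 = -1

Row-reduce the augmented matrix:
R1 ← R1 / (2).
R2 ← R2 + 1·R1.
R3 ← R3 + 1·R1.
R2 ← R2 / (-1).
R3 ← R3 + 5·R2.
R3 ← R3 / (16).
R1 ← R1 + 3/2·R3.
R2 ← R2 − 5/2·R3.
Reading off the reduced rows gives x_1 = 11/4, x_2 = -3, x_3 = -1.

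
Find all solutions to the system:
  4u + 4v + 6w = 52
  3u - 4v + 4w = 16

infinitely many solutions

Row-reduce:
R1 ← R1 / (4).
R2 ← R2 − 3·R1.
R2 ← R2 / (-7).
R1 ← R1 − 1·R2.
Rank is 2 with 3 unknowns, leaving w free.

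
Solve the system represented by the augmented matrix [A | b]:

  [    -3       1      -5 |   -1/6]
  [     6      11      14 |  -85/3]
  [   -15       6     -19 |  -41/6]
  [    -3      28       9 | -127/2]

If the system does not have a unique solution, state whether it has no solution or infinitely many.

x_1 = 1/2, x_2 = -2, x_3 = -2/3

Row-reduce the augmented matrix:
R1 ← R1 / (-3).
R2 ← R2 − 6·R1.
R3 ← R3 + 15·R1.
R4 ← R4 + 3·R1.
R2 ← R2 / (13).
R1 ← R1 + 1/3·R2.
R3 ← R3 − 1·R2.
R4 ← R4 − 27·R2.
R3 ← R3 / (74/13).
R1 ← R1 − 23/13·R3.
R2 ← R2 − 4/13·R3.
R4 ← R4 − 74/13·R3.
R4 reduces to 0 = 0, so the extra equation is consistent.
Reading off the reduced rows gives x_1 = 1/2, x_2 = -2, x_3 = -2/3.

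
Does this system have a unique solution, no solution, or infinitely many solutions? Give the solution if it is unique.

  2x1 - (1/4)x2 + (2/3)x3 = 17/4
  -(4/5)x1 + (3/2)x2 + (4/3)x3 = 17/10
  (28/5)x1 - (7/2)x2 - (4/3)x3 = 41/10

no solution

Row-reduce:
R1 ← R1 / (2).
R2 ← R2 + 4/5·R1.
R3 ← R3 − 28/5·R1.
R2 ← R2 / (7/5).
R1 ← R1 + 1/8·R2.
R3 ← R3 + 14/5·R2.
Row 3 reduces to 0 = -1, a contradiction. The system is inconsistent.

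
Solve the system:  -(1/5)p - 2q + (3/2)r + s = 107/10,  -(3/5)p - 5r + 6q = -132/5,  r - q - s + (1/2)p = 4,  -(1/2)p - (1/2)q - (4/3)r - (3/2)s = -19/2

Row-reduce:
R1 ← R1 / (-1/5).
R2 ← R2 + 3/5·R1.
R3 ← R3 − 1/2·R1.
R4 ← R4 + 1/2·R1.
R2 ← R2 / (12).
R1 ← R1 − 10·R2.
R3 ← R3 + 6·R2.
R4 ← R4 − 9/2·R2.
Swap R3 and R4.
R3 ← R3 / (-73/48).
R1 ← R1 − 5/12·R3.
R2 ← R2 + 19/24·R3.
Row 4 reduces to 0 = 3/2, a contradiction. The system is inconsistent.

no solution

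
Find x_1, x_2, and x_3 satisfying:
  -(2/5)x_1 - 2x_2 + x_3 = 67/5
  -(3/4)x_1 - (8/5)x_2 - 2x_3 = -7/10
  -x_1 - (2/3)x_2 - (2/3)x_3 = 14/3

Row-reduce the augmented matrix:
R1 ← R1 / (-2/5).
R2 ← R2 + 3/4·R1.
R3 ← R3 + 1·R1.
R2 ← R2 / (43/20).
R1 ← R1 − 5·R2.
R3 ← R3 − 13/3·R2.
R3 ← R3 / (599/129).
R1 ← R1 − 280/43·R3.
R2 ← R2 + 155/86·R3.
Reading off the reduced rows gives x_1 = -6, x_2 = -3, x_3 = 5.

x_1 = -6, x_2 = -3, x_3 = 5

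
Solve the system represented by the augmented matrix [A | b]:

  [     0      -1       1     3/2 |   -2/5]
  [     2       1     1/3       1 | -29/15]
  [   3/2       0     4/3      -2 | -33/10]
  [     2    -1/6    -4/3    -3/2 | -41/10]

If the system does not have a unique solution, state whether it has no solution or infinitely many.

x_1 = -5/3, x_2 = 1, x_3 = 0, x_4 = 2/5

Row-reduce the augmented matrix:
Swap R1 and R2.
R1 ← R1 / (2).
R3 ← R3 − 3/2·R1.
R4 ← R4 − 2·R1.
R2 ← R2 / (-1).
R1 ← R1 − 1/2·R2.
R3 ← R3 + 3/4·R2.
R4 ← R4 + 7/6·R2.
R3 ← R3 / (1/3).
R1 ← R1 − 2/3·R3.
R2 ← R2 + 1·R3.
R4 ← R4 + 17/6·R3.
R4 ← R4 / (-595/16).
R1 ← R1 − 9·R4.
R2 ← R2 + 105/8·R4.
R3 ← R3 + 93/8·R4.
Reading off the reduced rows gives x_1 = -5/3, x_2 = 1, x_3 = 0, x_4 = 2/5.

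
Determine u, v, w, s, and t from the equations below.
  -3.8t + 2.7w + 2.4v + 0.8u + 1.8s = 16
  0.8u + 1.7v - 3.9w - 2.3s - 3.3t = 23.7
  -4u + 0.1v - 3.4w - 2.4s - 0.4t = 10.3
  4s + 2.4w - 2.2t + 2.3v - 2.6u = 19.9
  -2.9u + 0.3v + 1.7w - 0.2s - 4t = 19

u = -1, v = -1, w = -4, s = 4, t = -6

Row-reduce the augmented matrix:
R1 ← R1 / (4/5).
R2 ← R2 − 4/5·R1.
R3 ← R3 + 4·R1.
R4 ← R4 + 13/5·R1.
R5 ← R5 + 29/10·R1.
R2 ← R2 / (-7/10).
R1 ← R1 − 3·R2.
R3 ← R3 − 121/10·R2.
R4 ← R4 − 101/10·R2.
R5 ← R5 − 9·R2.
R3 ← R3 / (-7279/70).
R1 ← R1 + 1395/56·R3.
R2 ← R2 − 66/7·R3.
R4 ← R4 + 4707/56·R3.
R5 ← R5 + 41087/560·R3.
R4 ← R4 / (770013/291160).
R1 ← R1 − 4389/58232·R4.
R2 ← R2 − 215/7279·R4.
R3 ← R3 − 4499/7279·R4.
R5 ← R5 + 606207/582320·R4.
R5 ← R5 / (-435169/135090).
R1 ← R1 + 49/711·R5.
R2 ← R2 + 69092/40527·R5.
R3 ← R3 + 8684/40527·R5.
R4 ← R4 − 20833/40527·R5.
Reading off the reduced rows gives u = -1, v = -1, w = -4, s = 4, t = -6.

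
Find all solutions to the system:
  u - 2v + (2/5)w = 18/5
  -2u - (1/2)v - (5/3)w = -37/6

infinitely many solutions

Row-reduce:
R2 ← R2 + 2·R1.
R2 ← R2 / (-9/2).
R1 ← R1 + 2·R2.
Rank is 2 with 3 unknowns, leaving w free.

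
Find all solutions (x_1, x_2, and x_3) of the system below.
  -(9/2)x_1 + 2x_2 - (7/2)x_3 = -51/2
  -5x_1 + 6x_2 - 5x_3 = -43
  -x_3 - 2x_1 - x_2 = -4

Row-reduce:
R1 ← R1 / (-9/2).
R2 ← R2 + 5·R1.
R3 ← R3 + 2·R1.
R2 ← R2 / (34/9).
R1 ← R1 + 4/9·R2.
R3 ← R3 + 17/9·R2.
Rank is 2 with 3 unknowns, leaving x_3 free.

infinitely many solutions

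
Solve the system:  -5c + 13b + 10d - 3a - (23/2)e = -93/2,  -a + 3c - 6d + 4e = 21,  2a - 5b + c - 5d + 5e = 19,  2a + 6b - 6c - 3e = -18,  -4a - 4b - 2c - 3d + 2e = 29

Row-reduce:
R1 ← R1 / (-3).
R2 ← R2 + 1·R1.
R3 ← R3 − 2·R1.
R4 ← R4 − 2·R1.
R5 ← R5 + 4·R1.
R2 ← R2 / (-13/3).
R1 ← R1 + 13/3·R2.
R3 ← R3 − 11/3·R2.
R4 ← R4 − 44/3·R2.
R5 ← R5 + 64/3·R2.
R3 ← R3 / (21/13).
R1 ← R1 + 3·R3.
R2 ← R2 + 14/13·R3.
R4 ← R4 − 84/13·R3.
R5 ← R5 + 238/13·R3.
Swap R4 and R5.
R4 ← R4 / (-41).
R1 ← R1 + 39/7·R4.
R2 ← R2 + 2·R4.
R3 ← R3 + 27/7·R4.
Row 5 reduces to 0 = -1, a contradiction. The system is inconsistent.

no solution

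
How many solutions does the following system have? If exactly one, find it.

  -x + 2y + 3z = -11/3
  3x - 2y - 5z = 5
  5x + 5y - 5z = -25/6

Row-reduce the augmented matrix:
R1 ← R1 / (-1).
R2 ← R2 − 3·R1.
R3 ← R3 − 5·R1.
R2 ← R2 / (4).
R1 ← R1 + 2·R2.
R3 ← R3 − 15·R2.
R3 ← R3 / (-5).
R1 ← R1 + 1·R3.
R2 ← R2 − 1·R3.
Reading off the reduced rows gives x = 2/3, y = -3/2, z = 0.

x = 2/3, y = -3/2, z = 0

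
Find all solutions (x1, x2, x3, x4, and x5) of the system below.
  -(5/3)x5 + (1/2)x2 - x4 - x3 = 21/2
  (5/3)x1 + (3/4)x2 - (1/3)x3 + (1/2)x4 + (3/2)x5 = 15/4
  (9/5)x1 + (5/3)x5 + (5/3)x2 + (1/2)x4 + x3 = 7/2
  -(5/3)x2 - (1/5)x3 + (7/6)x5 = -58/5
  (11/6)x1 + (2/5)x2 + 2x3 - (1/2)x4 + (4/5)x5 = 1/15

Row-reduce the augmented matrix:
Swap R1 and R2.
R1 ← R1 / (5/3).
R3 ← R3 − 9/5·R1.
R5 ← R5 − 11/6·R1.
R2 ← R2 / (1/2).
R1 ← R1 − 9/20·R2.
R3 ← R3 − 257/300·R2.
R4 ← R4 + 5/3·R2.
R5 ← R5 + 17/40·R2.
R3 ← R3 / (461/150).
R1 ← R1 − 7/10·R3.
R2 ← R2 + 2·R3.
R4 ← R4 + 53/15·R3.
R5 ← R5 − 91/60·R3.
R4 ← R4 / (-3249/2305).
R1 ← R1 − 755/922·R4.
R2 ← R2 + 420/461·R4.
R3 ← R3 − 251/461·R4.
R5 ← R5 + 15079/5532·R4.
R5 ← R5 / (-216253/129960).
R1 ← R1 − 4885/4332·R5.
R2 ← R2 + 276/361·R5.
R3 ← R3 − 1165/2166·R5.
R4 ← R4 − 539/722·R5.
Reading off the reduced rows gives x1 = 5, x2 = 3, x3 = -2, x4 = 3, x5 = -6.

x1 = 5, x2 = 3, x3 = -2, x4 = 3, x5 = -6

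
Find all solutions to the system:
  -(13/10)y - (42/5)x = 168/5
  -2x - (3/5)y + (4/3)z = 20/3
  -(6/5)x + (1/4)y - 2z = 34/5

infinitely many solutions

Row-reduce:
R1 ← R1 / (-42/5).
R2 ← R2 + 2·R1.
R3 ← R3 + 6/5·R1.
R2 ← R2 / (-61/210).
R1 ← R1 − 13/84·R2.
R3 ← R3 − 61/140·R2.
Rank is 2 with 3 unknowns, leaving z free.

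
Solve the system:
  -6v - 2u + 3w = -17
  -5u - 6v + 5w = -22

infinitely many solutions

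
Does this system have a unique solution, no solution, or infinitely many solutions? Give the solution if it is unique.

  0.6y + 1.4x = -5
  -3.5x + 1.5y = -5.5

x = -1, y = -6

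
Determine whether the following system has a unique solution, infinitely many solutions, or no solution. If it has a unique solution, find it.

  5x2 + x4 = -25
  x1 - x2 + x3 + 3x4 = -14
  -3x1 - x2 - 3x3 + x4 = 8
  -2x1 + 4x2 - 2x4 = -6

Row-reduce the augmented matrix:
Swap R1 and R2.
R3 ← R3 + 3·R1.
R4 ← R4 + 2·R1.
R2 ← R2 / (5).
R1 ← R1 + 1·R2.
R3 ← R3 + 4·R2.
R4 ← R4 − 2·R2.
Swap R3 and R4.
R3 ← R3 / (2).
R1 ← R1 − 1·R3.
R4 ← R4 / (54/5).
R1 ← R1 − 7/5·R4.
R2 ← R2 − 1/5·R4.
R3 ← R3 − 9/5·R4.
Reading off the reduced rows gives x1 = 0, x2 = -4, x3 = -3, x4 = -5.

x1 = 0, x2 = -4, x3 = -3, x4 = -5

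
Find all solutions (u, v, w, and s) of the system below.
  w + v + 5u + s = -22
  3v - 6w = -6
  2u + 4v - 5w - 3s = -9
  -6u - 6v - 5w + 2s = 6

u = -5, v = 2, w = 2, s = -1

Row-reduce the augmented matrix:
R1 ← R1 / (5).
R3 ← R3 − 2·R1.
R4 ← R4 + 6·R1.
R2 ← R2 / (3).
R1 ← R1 − 1/5·R2.
R3 ← R3 − 18/5·R2.
R4 ← R4 + 24/5·R2.
R3 ← R3 / (9/5).
R1 ← R1 − 3/5·R3.
R2 ← R2 + 2·R3.
R4 ← R4 + 67/5·R3.
R4 ← R4 / (-199/9).
R1 ← R1 − 4/3·R4.
R2 ← R2 + 34/9·R4.
R3 ← R3 + 17/9·R4.
Reading off the reduced rows gives u = -5, v = 2, w = 2, s = -1.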